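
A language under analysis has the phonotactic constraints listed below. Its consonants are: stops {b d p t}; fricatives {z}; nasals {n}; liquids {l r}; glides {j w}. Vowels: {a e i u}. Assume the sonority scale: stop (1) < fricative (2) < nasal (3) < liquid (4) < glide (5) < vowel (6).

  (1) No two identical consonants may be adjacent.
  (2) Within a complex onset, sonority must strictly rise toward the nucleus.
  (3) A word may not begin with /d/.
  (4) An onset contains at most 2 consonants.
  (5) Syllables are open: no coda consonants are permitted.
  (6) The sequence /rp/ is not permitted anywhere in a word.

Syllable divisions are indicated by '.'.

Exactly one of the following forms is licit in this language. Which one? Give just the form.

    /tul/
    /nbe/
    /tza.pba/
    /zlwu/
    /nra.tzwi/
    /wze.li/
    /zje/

/zje/

/tul/ — violates constraint 5: syllable 1 coda /l/ has 1 consonant (> 0) → illicit
/nbe/ — violates constraint 2: syllable 1 onset /nb/: /n/ (nasal, 3) → /b/ (stop, 1) does not rise → illicit
/tza.pba/ — violates constraint 2: syllable 2 onset /pb/: /p/ (stop, 1) → /b/ (stop, 1) does not rise → illicit
/zlwu/ — violates constraint 4: syllable 1 onset /zlw/ has 3 consonants (> 2) → illicit
/nra.tzwi/ — violates constraint 4: syllable 2 onset /tzw/ has 3 consonants (> 2) → illicit
/wze.li/ — violates constraint 2: syllable 1 onset /wz/: /w/ (glide, 5) → /z/ (fricative, 2) does not rise → illicit
/zje/ — σ1 onset /zj/ (2→5 rises), coda /∅/ ok → licit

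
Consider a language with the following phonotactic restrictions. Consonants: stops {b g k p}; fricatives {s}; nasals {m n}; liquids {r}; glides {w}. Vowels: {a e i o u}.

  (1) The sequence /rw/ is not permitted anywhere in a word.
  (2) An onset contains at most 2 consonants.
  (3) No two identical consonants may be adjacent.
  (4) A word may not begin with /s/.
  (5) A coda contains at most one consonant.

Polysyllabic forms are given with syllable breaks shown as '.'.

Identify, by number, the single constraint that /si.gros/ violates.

4

/si.gros/: word begins with /s/.
This is a violation of constraint 4: "A word may not begin with /s/."
The remaining constraints (1, 2, 3, 5) are satisfied.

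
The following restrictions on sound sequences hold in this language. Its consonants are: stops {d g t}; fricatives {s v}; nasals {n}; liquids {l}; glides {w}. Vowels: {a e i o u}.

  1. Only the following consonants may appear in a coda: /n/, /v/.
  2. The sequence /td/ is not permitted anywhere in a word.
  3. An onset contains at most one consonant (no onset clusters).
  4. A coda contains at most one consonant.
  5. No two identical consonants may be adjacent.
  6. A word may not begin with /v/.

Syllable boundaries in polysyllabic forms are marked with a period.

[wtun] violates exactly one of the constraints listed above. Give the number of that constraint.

[wtun]: syllable 1 onset /wt/ has 2 consonants (> 1).
This is a violation of constraint 3: "An onset contains at most one consonant (no onset clusters)."
The remaining constraints (1, 2, 4, 5, 6) are satisfied.

3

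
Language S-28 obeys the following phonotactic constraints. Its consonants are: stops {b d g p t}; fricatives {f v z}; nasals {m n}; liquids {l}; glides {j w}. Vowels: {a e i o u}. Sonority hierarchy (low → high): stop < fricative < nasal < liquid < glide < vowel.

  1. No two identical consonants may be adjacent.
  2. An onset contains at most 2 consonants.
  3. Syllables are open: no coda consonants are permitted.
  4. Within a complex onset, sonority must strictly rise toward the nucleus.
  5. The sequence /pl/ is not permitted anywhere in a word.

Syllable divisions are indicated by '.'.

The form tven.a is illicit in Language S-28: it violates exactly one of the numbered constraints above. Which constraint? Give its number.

3

tven.a: syllable 1 coda /n/ has 1 consonant (> 0).
This is a violation of constraint 3: "Syllables are open: no coda consonants are permitted."
The remaining constraints (1, 2, 4, 5) are satisfied.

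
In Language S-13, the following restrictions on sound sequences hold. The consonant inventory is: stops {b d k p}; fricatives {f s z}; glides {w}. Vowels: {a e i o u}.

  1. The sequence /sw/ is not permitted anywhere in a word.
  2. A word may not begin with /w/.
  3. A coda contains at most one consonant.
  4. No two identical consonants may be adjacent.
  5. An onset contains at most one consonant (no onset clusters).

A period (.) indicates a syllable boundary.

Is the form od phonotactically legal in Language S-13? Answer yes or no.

yes

od — σ1 onset /∅/, coda /d/ ok → phonotactically legal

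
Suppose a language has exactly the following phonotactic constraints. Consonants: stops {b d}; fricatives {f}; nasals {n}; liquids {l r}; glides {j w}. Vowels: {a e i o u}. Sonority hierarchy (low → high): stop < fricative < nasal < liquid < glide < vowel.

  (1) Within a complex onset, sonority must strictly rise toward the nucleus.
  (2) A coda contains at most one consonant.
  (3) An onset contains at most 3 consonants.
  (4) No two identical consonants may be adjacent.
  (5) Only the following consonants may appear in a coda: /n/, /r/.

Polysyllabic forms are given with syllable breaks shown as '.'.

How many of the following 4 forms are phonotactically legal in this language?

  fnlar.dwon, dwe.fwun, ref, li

3

fnlar.dwon — σ1 onset /fnl/ (2→3→4 rises), coda /r/ ok; σ2 onset /dw/ (1→5 rises), coda /n/ ok → phonotactically legal
dwe.fwun — σ1 onset /dw/ (1→5 rises), coda /∅/ ok; σ2 onset /fw/ (2→5 rises), coda /n/ ok → phonotactically legal
ref — violates constraint 5: syllable 1 coda contains /f/, which is not a licensed coda consonant → phonotactically illegal
li — σ1 onset /l/, coda /∅/ ok → phonotactically legal
Phonotactically legal: fnlar.dwon, dwe.fwun, li → 3.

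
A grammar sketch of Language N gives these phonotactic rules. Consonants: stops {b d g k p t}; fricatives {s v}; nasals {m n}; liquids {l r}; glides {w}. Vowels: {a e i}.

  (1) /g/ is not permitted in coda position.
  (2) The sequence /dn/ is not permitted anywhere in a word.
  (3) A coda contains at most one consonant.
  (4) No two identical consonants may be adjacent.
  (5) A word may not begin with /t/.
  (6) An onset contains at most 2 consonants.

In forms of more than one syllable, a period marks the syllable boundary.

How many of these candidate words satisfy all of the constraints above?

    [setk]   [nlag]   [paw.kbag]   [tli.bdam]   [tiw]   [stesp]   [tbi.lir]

0

[setk] — violates constraint 3: syllable 1 coda /tk/ has 2 consonants (> 1) → illicit
[nlag] — violates constraint 1: syllable 1 coda contains /g/ → illicit
[paw.kbag] — violates constraint 1: syllable 2 coda contains /g/ → illicit
[tli.bdam] — violates constraint 5: word begins with /t/ → illicit
[tiw] — violates constraint 5: word begins with /t/ → illicit
[stesp] — violates constraint 3: syllable 1 coda /sp/ has 2 consonants (> 1) → illicit
[tbi.lir] — violates constraint 5: word begins with /t/ → illicit
No form is licit → 0.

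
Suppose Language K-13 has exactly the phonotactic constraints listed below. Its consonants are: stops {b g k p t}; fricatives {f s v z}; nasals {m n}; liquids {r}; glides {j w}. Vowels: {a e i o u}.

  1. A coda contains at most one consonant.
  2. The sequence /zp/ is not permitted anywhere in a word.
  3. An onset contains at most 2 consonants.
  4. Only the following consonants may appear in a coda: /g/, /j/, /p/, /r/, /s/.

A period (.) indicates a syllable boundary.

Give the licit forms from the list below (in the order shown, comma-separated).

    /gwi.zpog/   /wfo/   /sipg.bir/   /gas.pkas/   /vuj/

/wfo/, /gas.pkas/, /vuj/

/gwi.zpog/ — violates constraint 2: contains banned sequence /zp/ → illicit
/wfo/ — σ1 onset /wf/ (2C), coda /∅/ ok → licit
/sipg.bir/ — violates constraint 1: syllable 1 coda /pg/ has 2 consonants (> 1) → illicit
/gas.pkas/ — σ1 onset /g/, coda /s/ ok; σ2 onset /pk/ (2C), coda /s/ ok → licit
/vuj/ — σ1 onset /v/, coda /j/ ok → licit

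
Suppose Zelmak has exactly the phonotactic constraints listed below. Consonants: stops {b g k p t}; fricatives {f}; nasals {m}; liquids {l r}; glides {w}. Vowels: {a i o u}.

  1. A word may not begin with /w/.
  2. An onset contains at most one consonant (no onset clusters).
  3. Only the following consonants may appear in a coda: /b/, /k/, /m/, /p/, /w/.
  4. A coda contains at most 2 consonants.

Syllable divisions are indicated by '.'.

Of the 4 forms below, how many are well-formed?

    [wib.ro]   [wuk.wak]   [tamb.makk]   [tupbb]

[wib.ro] — violates constraint 1: word begins with /w/ → ill-formed
[wuk.wak] — violates constraint 1: word begins with /w/ → ill-formed
[tamb.makk] — σ1 onset /t/, coda /mb/ (2C) ok; σ2 onset /m/, coda /kk/ (2C) ok → well-formed
[tupbb] — violates constraint 4: syllable 1 coda /pbb/ has 3 consonants (> 2) → ill-formed
Well-formed: [tamb.makk] → 1.

1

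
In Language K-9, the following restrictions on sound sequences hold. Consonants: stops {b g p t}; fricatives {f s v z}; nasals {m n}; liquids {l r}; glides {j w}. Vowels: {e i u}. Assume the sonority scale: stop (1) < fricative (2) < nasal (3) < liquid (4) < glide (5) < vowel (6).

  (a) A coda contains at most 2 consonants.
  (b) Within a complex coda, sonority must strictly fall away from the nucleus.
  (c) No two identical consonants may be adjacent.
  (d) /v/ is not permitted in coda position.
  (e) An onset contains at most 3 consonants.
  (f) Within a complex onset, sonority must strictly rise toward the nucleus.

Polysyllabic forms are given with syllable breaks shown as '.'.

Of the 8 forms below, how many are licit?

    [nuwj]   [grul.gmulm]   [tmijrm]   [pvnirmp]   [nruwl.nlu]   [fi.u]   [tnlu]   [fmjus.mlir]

[nuwj] — violates constraint (b): syllable 1 coda /wj/: /w/ (glide, 5) → /j/ (glide, 5) does not fall → illicit
[grul.gmulm] — σ1 onset /gr/ (1→4 rises), coda /l/ ok; σ2 onset /gm/ (1→3 rises), coda /lm/ (4→3 falls) ok → licit
[tmijrm] — violates constraint (a): syllable 1 coda /jrm/ has 3 consonants (> 2) → illicit
[pvnirmp] — violates constraint (a): syllable 1 coda /rmp/ has 3 consonants (> 2) → illicit
[nruwl.nlu] — σ1 onset /nr/ (3→4 rises), coda /wl/ (5→4 falls) ok; σ2 onset /nl/ (3→4 rises), coda /∅/ ok → licit
[fi.u] — σ1 onset /f/, coda /∅/ ok; σ2 onset /∅/, coda /∅/ ok → licit
[tnlu] — σ1 onset /tnl/ (1→3→4 rises), coda /∅/ ok → licit
[fmjus.mlir] — σ1 onset /fmj/ (2→3→5 rises), coda /s/ ok; σ2 onset /ml/ (3→4 rises), coda /r/ ok → licit
Licit: [grul.gmulm], [nruwl.nlu], [fi.u], [tnlu], [fmjus.mlir] → 5.

5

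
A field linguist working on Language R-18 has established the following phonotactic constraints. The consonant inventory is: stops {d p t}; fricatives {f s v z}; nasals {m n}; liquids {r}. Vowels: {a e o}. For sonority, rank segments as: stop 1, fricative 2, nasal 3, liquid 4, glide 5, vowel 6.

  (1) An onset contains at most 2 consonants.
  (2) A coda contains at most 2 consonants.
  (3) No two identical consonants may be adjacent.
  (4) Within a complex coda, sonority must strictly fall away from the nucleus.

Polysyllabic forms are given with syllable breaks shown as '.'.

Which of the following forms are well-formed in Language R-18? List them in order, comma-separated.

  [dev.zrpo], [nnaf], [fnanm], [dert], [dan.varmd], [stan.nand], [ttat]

[dev.zrpo] — violates constraint 1: syllable 2 onset /zrp/ has 3 consonants (> 2) → ill-formed
[nnaf] — violates constraint 3: adjacent identical consonants /nn/ → ill-formed
[fnanm] — violates constraint 4: syllable 1 coda /nm/: /n/ (nasal, 3) → /m/ (nasal, 3) does not fall → ill-formed
[dert] — σ1 onset /d/, coda /rt/ (4→1 falls) ok → well-formed
[dan.varmd] — violates constraint 2: syllable 2 coda /rmd/ has 3 consonants (> 2) → ill-formed
[stan.nand] — violates constraint 3: adjacent identical consonants /nn/ → ill-formed
[ttat] — violates constraint 3: adjacent identical consonants /tt/ → ill-formed

[dert]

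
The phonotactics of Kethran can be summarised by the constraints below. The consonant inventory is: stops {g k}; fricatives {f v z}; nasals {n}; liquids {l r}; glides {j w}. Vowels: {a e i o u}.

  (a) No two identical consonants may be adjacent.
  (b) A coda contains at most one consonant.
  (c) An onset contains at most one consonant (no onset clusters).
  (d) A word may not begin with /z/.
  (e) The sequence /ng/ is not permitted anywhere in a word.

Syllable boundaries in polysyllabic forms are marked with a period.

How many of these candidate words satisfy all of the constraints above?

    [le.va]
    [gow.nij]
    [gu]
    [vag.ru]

[le.va] — σ1 onset /l/, coda /∅/ ok; σ2 onset /v/, coda /∅/ ok → permitted
[gow.nij] — σ1 onset /g/, coda /w/ ok; σ2 onset /n/, coda /j/ ok → permitted
[gu] — σ1 onset /g/, coda /∅/ ok → permitted
[vag.ru] — σ1 onset /v/, coda /g/ ok; σ2 onset /r/, coda /∅/ ok → permitted
Permitted: [le.va], [gow.nij], [gu], [vag.ru] → 4.

4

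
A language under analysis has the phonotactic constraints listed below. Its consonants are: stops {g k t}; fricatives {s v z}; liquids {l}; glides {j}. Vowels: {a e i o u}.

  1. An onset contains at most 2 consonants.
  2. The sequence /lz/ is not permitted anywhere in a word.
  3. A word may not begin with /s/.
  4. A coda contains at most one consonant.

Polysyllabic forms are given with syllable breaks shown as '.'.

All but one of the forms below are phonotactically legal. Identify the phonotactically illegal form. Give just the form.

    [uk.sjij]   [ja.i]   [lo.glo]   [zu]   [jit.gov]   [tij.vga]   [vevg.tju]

[vevg.tju]

[uk.sjij] — σ1 onset /∅/, coda /k/ ok; σ2 onset /sj/ (2C), coda /j/ ok → phonotactically legal
[ja.i] — σ1 onset /j/, coda /∅/ ok; σ2 onset /∅/, coda /∅/ ok → phonotactically legal
[lo.glo] — σ1 onset /l/, coda /∅/ ok; σ2 onset /gl/ (2C), coda /∅/ ok → phonotactically legal
[zu] — σ1 onset /z/, coda /∅/ ok → phonotactically legal
[jit.gov] — σ1 onset /j/, coda /t/ ok; σ2 onset /g/, coda /v/ ok → phonotactically legal
[tij.vga] — σ1 onset /t/, coda /j/ ok; σ2 onset /vg/ (2C), coda /∅/ ok → phonotactically legal
[vevg.tju] — violates constraint 4: syllable 1 coda /vg/ has 2 consonants (> 1) → phonotactically illegal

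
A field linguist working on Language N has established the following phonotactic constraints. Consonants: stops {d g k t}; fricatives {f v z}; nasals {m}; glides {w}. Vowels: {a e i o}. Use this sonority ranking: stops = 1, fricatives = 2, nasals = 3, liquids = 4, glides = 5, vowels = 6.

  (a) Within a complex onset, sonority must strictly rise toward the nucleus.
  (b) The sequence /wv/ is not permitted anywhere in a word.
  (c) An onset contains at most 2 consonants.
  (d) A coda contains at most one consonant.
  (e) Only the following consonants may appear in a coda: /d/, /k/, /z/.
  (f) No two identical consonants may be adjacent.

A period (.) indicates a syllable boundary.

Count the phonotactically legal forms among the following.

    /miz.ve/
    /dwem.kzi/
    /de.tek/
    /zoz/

3

/miz.ve/ — σ1 onset /m/, coda /z/ ok; σ2 onset /v/, coda /∅/ ok → phonotactically legal
/dwem.kzi/ — violates constraint (e): syllable 1 coda contains /m/, which is not a licensed coda consonant → phonotactically illegal
/de.tek/ — σ1 onset /d/, coda /∅/ ok; σ2 onset /t/, coda /k/ ok → phonotactically legal
/zoz/ — σ1 onset /z/, coda /z/ ok → phonotactically legal
Phonotactically legal: /miz.ve/, /de.tek/, /zoz/ → 3.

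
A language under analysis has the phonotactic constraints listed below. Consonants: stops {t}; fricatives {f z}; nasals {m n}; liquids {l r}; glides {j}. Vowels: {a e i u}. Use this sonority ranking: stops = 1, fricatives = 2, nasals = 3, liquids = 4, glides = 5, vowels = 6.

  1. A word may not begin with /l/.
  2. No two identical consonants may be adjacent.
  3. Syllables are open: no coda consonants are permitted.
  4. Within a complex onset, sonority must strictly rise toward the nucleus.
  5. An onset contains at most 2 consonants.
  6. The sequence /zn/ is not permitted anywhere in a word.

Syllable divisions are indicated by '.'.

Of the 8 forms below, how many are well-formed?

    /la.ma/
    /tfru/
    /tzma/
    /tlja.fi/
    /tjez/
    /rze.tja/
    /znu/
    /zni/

0

/la.ma/ — violates constraint 1: word begins with /l/ → ill-formed
/tfru/ — violates constraint 5: syllable 1 onset /tfr/ has 3 consonants (> 2) → ill-formed
/tzma/ — violates constraint 5: syllable 1 onset /tzm/ has 3 consonants (> 2) → ill-formed
/tlja.fi/ — violates constraint 5: syllable 1 onset /tlj/ has 3 consonants (> 2) → ill-formed
/tjez/ — violates constraint 3: syllable 1 coda /z/ has 1 consonant (> 0) → ill-formed
/rze.tja/ — violates constraint 4: syllable 1 onset /rz/: /r/ (liquid, 4) → /z/ (fricative, 2) does not rise → ill-formed
/znu/ — violates constraint 6: contains banned sequence /zn/ → ill-formed
/zni/ — violates constraint 6: contains banned sequence /zn/ → ill-formed
No form is well-formed → 0.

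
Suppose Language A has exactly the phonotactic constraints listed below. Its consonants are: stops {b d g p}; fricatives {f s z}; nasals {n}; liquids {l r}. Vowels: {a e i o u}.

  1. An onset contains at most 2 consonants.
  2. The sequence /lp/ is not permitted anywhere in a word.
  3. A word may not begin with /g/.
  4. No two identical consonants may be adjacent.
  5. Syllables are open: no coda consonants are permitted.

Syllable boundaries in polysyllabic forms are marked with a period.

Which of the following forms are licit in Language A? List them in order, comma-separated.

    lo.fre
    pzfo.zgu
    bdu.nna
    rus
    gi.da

lo.fre

lo.fre — σ1 onset /l/, coda /∅/ ok; σ2 onset /fr/ (2C), coda /∅/ ok → licit
pzfo.zgu — violates constraint 1: syllable 1 onset /pzf/ has 3 consonants (> 2) → illicit
bdu.nna — violates constraint 4: adjacent identical consonants /nn/ → illicit
rus — violates constraint 5: syllable 1 coda /s/ has 1 consonant (> 0) → illicit
gi.da — violates constraint 3: word begins with /g/ → illicit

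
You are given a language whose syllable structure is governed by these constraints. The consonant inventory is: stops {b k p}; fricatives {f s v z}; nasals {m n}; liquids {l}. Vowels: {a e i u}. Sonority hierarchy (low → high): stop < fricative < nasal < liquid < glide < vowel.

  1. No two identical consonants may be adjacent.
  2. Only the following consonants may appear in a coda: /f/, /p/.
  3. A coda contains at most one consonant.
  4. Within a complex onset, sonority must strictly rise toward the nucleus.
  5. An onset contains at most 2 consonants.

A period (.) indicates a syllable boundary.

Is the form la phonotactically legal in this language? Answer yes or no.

yes

la — σ1 onset /l/, coda /∅/ ok → phonotactically legal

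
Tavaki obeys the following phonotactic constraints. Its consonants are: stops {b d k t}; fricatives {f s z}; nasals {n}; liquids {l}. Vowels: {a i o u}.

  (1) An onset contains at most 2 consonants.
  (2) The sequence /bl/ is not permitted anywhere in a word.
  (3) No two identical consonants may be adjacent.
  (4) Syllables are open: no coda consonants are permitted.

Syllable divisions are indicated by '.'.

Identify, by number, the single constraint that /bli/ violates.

2

/bli/: contains banned sequence /bl/.
This is a violation of constraint 2: "The sequence /bl/ is not permitted anywhere in a word."
The remaining constraints (1, 3, 4) are satisfied.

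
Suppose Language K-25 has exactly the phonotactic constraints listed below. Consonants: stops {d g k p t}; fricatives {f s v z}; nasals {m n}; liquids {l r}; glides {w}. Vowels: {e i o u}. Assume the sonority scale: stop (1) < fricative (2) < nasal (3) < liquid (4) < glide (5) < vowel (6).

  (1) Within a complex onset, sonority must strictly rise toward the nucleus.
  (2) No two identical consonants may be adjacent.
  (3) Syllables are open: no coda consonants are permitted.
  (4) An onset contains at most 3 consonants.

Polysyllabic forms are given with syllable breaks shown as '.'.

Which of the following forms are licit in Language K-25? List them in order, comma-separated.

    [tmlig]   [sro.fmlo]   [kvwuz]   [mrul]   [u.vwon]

[tmlig] — violates constraint 3: syllable 1 coda /g/ has 1 consonant (> 0) → illicit
[sro.fmlo] — σ1 onset /sr/ (2→4 rises), coda /∅/ ok; σ2 onset /fml/ (2→3→4 rises), coda /∅/ ok → licit
[kvwuz] — violates constraint 3: syllable 1 coda /z/ has 1 consonant (> 0) → illicit
[mrul] — violates constraint 3: syllable 1 coda /l/ has 1 consonant (> 0) → illicit
[u.vwon] — violates constraint 3: syllable 2 coda /n/ has 1 consonant (> 0) → illicit

[sro.fmlo]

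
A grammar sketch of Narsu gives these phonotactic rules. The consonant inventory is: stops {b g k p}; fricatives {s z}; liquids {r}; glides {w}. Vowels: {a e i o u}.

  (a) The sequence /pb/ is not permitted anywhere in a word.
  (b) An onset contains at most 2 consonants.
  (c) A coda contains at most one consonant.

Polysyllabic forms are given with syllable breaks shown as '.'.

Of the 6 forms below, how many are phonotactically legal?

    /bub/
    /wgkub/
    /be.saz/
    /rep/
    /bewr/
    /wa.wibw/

3

/bub/ — σ1 onset /b/, coda /b/ ok → phonotactically legal
/wgkub/ — violates constraint (b): syllable 1 onset /wgk/ has 3 consonants (> 2) → phonotactically illegal
/be.saz/ — σ1 onset /b/, coda /∅/ ok; σ2 onset /s/, coda /z/ ok → phonotactically legal
/rep/ — σ1 onset /r/, coda /p/ ok → phonotactically legal
/bewr/ — violates constraint (c): syllable 1 coda /wr/ has 2 consonants (> 1) → phonotactically illegal
/wa.wibw/ — violates constraint (c): syllable 2 coda /bw/ has 2 consonants (> 1) → phonotactically illegal
Phonotactically legal: /bub/, /be.saz/, /rep/ → 3.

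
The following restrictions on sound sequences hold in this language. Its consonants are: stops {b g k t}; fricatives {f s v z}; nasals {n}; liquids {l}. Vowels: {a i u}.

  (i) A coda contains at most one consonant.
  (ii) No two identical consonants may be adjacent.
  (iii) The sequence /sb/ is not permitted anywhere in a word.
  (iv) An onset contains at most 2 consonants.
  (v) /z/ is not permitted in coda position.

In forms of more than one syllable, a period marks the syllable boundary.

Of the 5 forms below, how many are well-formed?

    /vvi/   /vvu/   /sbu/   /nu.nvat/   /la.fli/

2

/vvi/ — violates constraint (ii): adjacent identical consonants /vv/ → ill-formed
/vvu/ — violates constraint (ii): adjacent identical consonants /vv/ → ill-formed
/sbu/ — violates constraint (iii): contains banned sequence /sb/ → ill-formed
/nu.nvat/ — σ1 onset /n/, coda /∅/ ok; σ2 onset /nv/ (2C), coda /t/ ok → well-formed
/la.fli/ — σ1 onset /l/, coda /∅/ ok; σ2 onset /fl/ (2C), coda /∅/ ok → well-formed
Well-formed: /nu.nvat/, /la.fli/ → 2.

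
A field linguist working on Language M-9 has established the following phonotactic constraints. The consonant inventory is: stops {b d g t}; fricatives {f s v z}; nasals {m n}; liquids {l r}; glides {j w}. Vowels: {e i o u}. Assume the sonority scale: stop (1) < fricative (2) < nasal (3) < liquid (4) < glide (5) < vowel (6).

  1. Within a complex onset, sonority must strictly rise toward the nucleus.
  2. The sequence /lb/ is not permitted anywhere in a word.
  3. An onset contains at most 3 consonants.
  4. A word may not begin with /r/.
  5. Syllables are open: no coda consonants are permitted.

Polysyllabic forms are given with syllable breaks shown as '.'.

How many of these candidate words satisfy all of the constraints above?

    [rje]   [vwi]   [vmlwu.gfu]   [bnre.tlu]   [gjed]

2

[rje] — violates constraint 4: word begins with /r/ → phonotactically illegal
[vwi] — σ1 onset /vw/ (2→5 rises), coda /∅/ ok → phonotactically legal
[vmlwu.gfu] — violates constraint 3: syllable 1 onset /vmlw/ has 4 consonants (> 3) → phonotactically illegal
[bnre.tlu] — σ1 onset /bnr/ (1→3→4 rises), coda /∅/ ok; σ2 onset /tl/ (1→4 rises), coda /∅/ ok → phonotactically legal
[gjed] — violates constraint 5: syllable 1 coda /d/ has 1 consonant (> 0) → phonotactically illegal
Phonotactically legal: [vwi], [bnre.tlu] → 2.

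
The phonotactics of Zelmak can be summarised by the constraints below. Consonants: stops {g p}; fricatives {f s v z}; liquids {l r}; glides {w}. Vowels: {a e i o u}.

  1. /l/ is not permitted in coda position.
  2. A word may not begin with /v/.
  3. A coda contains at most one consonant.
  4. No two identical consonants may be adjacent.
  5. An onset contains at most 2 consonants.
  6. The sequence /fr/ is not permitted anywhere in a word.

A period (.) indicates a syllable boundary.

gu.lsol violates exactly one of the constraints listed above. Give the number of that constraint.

gu.lsol: syllable 2 coda contains /l/.
This is a violation of constraint 1: "/l/ is not permitted in coda position."
The remaining constraints (2, 3, 4, 5, 6) are satisfied.

1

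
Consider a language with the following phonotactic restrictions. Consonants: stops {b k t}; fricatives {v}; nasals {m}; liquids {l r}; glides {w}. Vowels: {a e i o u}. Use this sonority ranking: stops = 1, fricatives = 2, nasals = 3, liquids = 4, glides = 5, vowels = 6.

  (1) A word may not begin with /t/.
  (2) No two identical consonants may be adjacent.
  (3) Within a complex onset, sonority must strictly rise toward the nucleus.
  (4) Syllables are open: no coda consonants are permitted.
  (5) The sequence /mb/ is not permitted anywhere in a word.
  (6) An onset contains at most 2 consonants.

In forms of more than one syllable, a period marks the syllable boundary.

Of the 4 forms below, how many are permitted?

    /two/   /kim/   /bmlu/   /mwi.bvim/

/two/ — violates constraint 1: word begins with /t/ → not permitted
/kim/ — violates constraint 4: syllable 1 coda /m/ has 1 consonant (> 0) → not permitted
/bmlu/ — violates constraint 6: syllable 1 onset /bml/ has 3 consonants (> 2) → not permitted
/mwi.bvim/ — violates constraint 4: syllable 2 coda /m/ has 1 consonant (> 0) → not permitted
No form is permitted → 0.

0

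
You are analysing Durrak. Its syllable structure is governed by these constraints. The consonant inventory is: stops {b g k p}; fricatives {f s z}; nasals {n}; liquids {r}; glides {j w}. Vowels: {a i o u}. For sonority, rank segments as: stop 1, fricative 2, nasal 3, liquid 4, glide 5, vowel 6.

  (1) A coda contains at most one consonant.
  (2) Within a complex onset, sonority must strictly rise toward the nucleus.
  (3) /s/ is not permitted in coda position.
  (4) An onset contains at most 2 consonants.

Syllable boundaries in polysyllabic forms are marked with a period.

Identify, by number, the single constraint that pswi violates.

4

pswi: syllable 1 onset /psw/ has 3 consonants (> 2).
This is a violation of constraint 4: "An onset contains at most 2 consonants."
The remaining constraints (1, 2, 3) are satisfied.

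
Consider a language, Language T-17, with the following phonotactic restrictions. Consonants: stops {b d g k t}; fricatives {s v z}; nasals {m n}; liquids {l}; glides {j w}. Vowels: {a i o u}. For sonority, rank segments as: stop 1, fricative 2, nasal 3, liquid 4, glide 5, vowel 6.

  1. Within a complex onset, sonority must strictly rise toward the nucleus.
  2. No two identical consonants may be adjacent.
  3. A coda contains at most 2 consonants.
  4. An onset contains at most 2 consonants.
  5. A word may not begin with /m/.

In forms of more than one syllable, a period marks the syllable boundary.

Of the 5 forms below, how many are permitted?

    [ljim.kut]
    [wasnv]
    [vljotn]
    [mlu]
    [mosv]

[ljim.kut] — σ1 onset /lj/ (4→5 rises), coda /m/ ok; σ2 onset /k/, coda /t/ ok → permitted
[wasnv] — violates constraint 3: syllable 1 coda /snv/ has 3 consonants (> 2) → not permitted
[vljotn] — violates constraint 4: syllable 1 onset /vlj/ has 3 consonants (> 2) → not permitted
[mlu] — violates constraint 5: word begins with /m/ → not permitted
[mosv] — violates constraint 5: word begins with /m/ → not permitted
Permitted: [ljim.kut] → 1.

1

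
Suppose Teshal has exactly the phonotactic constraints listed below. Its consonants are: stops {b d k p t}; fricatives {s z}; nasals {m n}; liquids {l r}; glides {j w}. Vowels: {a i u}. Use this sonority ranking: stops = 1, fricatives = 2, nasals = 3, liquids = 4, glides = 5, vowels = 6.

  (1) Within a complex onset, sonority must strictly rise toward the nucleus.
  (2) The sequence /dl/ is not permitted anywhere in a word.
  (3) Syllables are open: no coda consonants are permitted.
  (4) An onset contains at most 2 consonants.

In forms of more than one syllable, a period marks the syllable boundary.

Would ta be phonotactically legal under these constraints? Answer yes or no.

ta — σ1 onset /t/, coda /∅/ ok → phonotactically legal

yes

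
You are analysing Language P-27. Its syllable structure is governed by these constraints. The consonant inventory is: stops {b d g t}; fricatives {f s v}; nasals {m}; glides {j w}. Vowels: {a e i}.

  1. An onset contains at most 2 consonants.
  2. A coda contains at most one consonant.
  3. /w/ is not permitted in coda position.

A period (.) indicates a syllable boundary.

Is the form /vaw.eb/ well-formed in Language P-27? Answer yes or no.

/vaw.eb/ — violates constraint 3: syllable 1 coda contains /w/ → ill-formed

no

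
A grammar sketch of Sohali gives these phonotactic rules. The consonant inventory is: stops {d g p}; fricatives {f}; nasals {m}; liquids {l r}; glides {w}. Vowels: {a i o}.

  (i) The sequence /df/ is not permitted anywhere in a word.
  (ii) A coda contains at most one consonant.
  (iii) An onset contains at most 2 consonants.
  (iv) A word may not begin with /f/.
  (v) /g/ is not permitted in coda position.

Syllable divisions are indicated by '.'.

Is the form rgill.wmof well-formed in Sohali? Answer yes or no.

no

rgill.wmof — violates constraint (ii): syllable 1 coda /ll/ has 2 consonants (> 1) → ill-formed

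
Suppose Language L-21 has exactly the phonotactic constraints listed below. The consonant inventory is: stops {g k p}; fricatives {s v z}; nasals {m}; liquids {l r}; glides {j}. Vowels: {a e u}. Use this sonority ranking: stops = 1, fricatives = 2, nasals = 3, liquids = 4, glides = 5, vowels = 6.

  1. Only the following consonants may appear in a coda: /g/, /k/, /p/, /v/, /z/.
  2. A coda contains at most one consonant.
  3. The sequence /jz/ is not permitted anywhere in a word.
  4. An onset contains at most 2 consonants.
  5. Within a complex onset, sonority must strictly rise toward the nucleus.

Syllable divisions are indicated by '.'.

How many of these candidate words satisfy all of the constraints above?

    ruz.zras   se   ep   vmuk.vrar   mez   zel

3

ruz.zras — violates constraint 1: syllable 2 coda contains /s/, which is not a licensed coda consonant → not permitted
se — σ1 onset /s/, coda /∅/ ok → permitted
ep — σ1 onset /∅/, coda /p/ ok → permitted
vmuk.vrar — violates constraint 1: syllable 2 coda contains /r/, which is not a licensed coda consonant → not permitted
mez — σ1 onset /m/, coda /z/ ok → permitted
zel — violates constraint 1: syllable 1 coda contains /l/, which is not a licensed coda consonant → not permitted
Permitted: se, ep, mez → 3.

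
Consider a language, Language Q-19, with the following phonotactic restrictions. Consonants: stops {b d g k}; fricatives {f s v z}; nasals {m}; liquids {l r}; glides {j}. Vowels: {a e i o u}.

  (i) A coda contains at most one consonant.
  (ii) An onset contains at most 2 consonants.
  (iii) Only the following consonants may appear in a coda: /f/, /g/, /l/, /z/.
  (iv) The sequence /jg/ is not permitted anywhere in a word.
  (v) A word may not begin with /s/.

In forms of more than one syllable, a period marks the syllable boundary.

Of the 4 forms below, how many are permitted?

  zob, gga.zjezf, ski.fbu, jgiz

zob — violates constraint (iii): syllable 1 coda contains /b/, which is not a licensed coda consonant → not permitted
gga.zjezf — violates constraint (i): syllable 2 coda /zf/ has 2 consonants (> 1) → not permitted
ski.fbu — violates constraint (v): word begins with /s/ → not permitted
jgiz — violates constraint (iv): contains banned sequence /jg/ → not permitted
No form is permitted → 0.

0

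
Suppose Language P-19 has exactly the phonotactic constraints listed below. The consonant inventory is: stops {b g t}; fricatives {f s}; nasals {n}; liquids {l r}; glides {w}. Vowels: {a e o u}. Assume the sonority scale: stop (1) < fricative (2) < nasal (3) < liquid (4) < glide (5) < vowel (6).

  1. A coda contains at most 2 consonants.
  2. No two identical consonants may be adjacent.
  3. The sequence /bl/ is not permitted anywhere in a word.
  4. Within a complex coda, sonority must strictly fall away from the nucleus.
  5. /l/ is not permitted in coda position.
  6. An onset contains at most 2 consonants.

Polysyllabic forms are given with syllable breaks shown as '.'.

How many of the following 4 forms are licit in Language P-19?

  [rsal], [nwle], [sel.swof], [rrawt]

[rsal] — violates constraint 5: syllable 1 coda contains /l/ → illicit
[nwle] — violates constraint 6: syllable 1 onset /nwl/ has 3 consonants (> 2) → illicit
[sel.swof] — violates constraint 5: syllable 1 coda contains /l/ → illicit
[rrawt] — violates constraint 2: adjacent identical consonants /rr/ → illicit
No form is licit → 0.

0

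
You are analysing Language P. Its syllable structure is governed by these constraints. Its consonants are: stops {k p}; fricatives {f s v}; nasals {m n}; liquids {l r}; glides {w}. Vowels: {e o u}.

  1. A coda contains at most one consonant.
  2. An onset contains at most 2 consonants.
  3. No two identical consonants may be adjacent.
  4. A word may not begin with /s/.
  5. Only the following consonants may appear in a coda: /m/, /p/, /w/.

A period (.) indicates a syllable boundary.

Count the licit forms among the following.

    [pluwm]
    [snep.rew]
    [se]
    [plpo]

0

[pluwm] — violates constraint 1: syllable 1 coda /wm/ has 2 consonants (> 1) → illicit
[snep.rew] — violates constraint 4: word begins with /s/ → illicit
[se] — violates constraint 4: word begins with /s/ → illicit
[plpo] — violates constraint 2: syllable 1 onset /plp/ has 3 consonants (> 2) → illicit
No form is licit → 0.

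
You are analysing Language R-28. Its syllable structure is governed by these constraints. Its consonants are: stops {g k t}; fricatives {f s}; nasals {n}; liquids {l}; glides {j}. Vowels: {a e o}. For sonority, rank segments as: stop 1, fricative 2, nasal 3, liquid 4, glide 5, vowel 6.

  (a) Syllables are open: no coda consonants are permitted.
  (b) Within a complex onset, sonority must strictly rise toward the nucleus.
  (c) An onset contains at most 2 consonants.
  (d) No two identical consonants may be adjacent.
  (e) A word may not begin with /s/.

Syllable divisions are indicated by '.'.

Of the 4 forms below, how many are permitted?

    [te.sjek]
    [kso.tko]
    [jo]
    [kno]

[te.sjek] — violates constraint (a): syllable 2 coda /k/ has 1 consonant (> 0) → not permitted
[kso.tko] — violates constraint (b): syllable 2 onset /tk/: /t/ (stop, 1) → /k/ (stop, 1) does not rise → not permitted
[jo] — σ1 onset /j/, coda /∅/ ok → permitted
[kno] — σ1 onset /kn/ (1→3 rises), coda /∅/ ok → permitted
Permitted: [jo], [kno] → 2.

2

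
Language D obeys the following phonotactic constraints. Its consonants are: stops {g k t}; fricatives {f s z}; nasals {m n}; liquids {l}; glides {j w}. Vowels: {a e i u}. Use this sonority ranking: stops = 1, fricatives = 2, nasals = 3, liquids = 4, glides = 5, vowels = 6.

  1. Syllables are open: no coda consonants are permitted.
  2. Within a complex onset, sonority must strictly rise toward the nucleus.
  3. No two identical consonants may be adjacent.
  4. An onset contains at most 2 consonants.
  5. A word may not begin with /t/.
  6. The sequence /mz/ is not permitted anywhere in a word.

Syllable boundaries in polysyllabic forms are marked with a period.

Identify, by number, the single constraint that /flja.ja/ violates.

/flja.ja/: syllable 1 onset /flj/ has 3 consonants (> 2).
This is a violation of constraint 4: "An onset contains at most 2 consonants."
The remaining constraints (1, 2, 3, 5, 6) are satisfied.

4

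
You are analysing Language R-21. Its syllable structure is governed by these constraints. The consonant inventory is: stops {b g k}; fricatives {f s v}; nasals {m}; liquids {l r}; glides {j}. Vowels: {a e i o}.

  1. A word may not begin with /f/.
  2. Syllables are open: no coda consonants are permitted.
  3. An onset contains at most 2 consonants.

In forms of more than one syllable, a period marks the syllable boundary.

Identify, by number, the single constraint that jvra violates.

jvra: syllable 1 onset /jvr/ has 3 consonants (> 2).
This is a violation of constraint 3: "An onset contains at most 2 consonants."
The remaining constraints (1, 2) are satisfied.

3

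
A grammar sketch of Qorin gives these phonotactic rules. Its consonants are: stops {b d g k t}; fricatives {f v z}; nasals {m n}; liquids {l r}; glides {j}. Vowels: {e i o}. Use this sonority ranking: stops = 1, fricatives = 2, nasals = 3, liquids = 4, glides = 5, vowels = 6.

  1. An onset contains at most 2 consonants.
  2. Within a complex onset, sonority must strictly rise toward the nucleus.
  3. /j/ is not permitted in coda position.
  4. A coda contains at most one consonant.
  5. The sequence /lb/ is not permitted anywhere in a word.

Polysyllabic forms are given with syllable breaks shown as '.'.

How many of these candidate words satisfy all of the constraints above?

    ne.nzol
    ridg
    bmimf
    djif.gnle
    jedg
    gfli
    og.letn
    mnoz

0

ne.nzol — violates constraint 2: syllable 2 onset /nz/: /n/ (nasal, 3) → /z/ (fricative, 2) does not rise → illicit
ridg — violates constraint 4: syllable 1 coda /dg/ has 2 consonants (> 1) → illicit
bmimf — violates constraint 4: syllable 1 coda /mf/ has 2 consonants (> 1) → illicit
djif.gnle — violates constraint 1: syllable 2 onset /gnl/ has 3 consonants (> 2) → illicit
jedg — violates constraint 4: syllable 1 coda /dg/ has 2 consonants (> 1) → illicit
gfli — violates constraint 1: syllable 1 onset /gfl/ has 3 consonants (> 2) → illicit
og.letn — violates constraint 4: syllable 2 coda /tn/ has 2 consonants (> 1) → illicit
mnoz — violates constraint 2: syllable 1 onset /mn/: /m/ (nasal, 3) → /n/ (nasal, 3) does not rise → illicit
No form is licit → 0.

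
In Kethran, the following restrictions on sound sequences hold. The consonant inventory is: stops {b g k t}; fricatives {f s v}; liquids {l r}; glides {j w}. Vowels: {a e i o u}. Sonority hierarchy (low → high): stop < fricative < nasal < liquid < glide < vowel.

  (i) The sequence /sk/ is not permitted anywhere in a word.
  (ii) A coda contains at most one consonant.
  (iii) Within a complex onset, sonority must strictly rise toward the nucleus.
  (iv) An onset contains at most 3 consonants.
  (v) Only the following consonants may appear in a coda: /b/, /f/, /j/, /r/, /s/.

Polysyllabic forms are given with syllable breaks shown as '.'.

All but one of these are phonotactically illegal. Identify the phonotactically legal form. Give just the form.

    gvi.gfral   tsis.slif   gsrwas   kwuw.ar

tsis.slif

gvi.gfral — violates constraint (v): syllable 2 coda contains /l/, which is not a licensed coda consonant → phonotactically illegal
tsis.slif — σ1 onset /ts/ (1→2 rises), coda /s/ ok; σ2 onset /sl/ (2→4 rises), coda /f/ ok → phonotactically legal
gsrwas — violates constraint (iv): syllable 1 onset /gsrw/ has 4 consonants (> 3) → phonotactically illegal
kwuw.ar — violates constraint (v): syllable 1 coda contains /w/, which is not a licensed coda consonant → phonotactically illegal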